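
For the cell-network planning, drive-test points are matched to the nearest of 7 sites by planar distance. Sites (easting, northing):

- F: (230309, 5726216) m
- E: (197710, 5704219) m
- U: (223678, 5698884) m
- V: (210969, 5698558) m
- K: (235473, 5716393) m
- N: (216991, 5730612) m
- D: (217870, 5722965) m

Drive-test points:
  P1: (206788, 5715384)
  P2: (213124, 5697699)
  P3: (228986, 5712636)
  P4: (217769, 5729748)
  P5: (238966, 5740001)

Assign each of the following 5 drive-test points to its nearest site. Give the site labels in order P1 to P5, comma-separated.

P1 → D (d²=180282285.00)
P2 → V (d²=5381906.00)
P3 → K (d²=56196218.00)
P4 → N (d²=1351780.00)
P5 → F (d²=264969874.00)

D, V, K, N, F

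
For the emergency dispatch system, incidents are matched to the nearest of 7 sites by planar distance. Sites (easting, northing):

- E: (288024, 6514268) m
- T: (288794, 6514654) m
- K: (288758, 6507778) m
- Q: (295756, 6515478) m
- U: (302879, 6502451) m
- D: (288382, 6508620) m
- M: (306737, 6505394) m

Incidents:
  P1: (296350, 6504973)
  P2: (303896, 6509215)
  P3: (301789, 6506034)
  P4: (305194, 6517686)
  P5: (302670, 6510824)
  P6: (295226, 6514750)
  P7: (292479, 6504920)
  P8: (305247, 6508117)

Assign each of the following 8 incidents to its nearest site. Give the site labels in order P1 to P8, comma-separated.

P1 → U (d²=48988325.00)
P2 → M (d²=22671322.00)
P3 → U (d²=14025989.00)
P4 → Q (d²=93951108.00)
P5 → M (d²=46025389.00)
P6 → Q (d²=810884.00)
P7 → K (d²=22014005.00)
P8 → M (d²=9634829.00)

U, M, U, Q, M, Q, K, M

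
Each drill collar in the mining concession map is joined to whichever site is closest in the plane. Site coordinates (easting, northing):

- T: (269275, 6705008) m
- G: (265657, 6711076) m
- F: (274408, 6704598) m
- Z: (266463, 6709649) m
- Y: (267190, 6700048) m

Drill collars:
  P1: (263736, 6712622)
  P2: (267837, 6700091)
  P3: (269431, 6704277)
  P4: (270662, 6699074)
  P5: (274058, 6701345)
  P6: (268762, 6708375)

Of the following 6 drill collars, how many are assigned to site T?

1

P1 → G
P2 → Y
P3 → T
P4 → Y
P5 → F
P6 → Z
1 of the 6 goes to T.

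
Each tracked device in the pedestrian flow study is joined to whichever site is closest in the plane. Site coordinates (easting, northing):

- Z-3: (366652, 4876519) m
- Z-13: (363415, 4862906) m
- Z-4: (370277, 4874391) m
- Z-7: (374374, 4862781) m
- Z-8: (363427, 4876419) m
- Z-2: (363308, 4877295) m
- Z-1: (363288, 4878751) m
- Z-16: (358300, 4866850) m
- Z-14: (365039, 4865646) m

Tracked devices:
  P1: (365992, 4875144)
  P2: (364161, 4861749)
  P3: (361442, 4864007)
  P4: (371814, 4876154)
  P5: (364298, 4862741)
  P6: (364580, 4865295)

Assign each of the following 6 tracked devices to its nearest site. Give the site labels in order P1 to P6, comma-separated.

Z-3, Z-13, Z-13, Z-4, Z-13, Z-14

P1 → Z-3 (d²=2326225.00)
P2 → Z-13 (d²=1895165.00)
P3 → Z-13 (d²=5104930.00)
P4 → Z-4 (d²=5470538.00)
P5 → Z-13 (d²=806914.00)
P6 → Z-14 (d²=333882.00)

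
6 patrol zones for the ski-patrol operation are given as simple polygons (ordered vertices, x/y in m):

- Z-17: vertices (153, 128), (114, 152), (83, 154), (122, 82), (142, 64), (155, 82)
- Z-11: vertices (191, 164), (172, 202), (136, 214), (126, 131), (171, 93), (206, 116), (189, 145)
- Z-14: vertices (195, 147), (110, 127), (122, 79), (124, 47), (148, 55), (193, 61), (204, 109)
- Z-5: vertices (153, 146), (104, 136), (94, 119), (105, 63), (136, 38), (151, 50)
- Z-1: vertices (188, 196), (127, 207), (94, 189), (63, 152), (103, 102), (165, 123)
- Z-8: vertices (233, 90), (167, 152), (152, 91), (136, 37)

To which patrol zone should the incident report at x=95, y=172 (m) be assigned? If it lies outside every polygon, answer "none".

Z-1

Cast a ray rightward from (95, 172). For each polygon, the edges (by vertex number in listed order) whose endpoints lie on opposite sides of y = 172, where each meets that height, and whether that is right or left of the point:
Z-17: no edge straddles that height → 0 crossings.
Z-11: 1–2 at x≈187.0 (right), 3–4 at x≈130.9 (right) → 2 crossings.
Z-14: no edge straddles that height → 0 crossings.
Z-5: no edge straddles that height → 0 crossings.
Z-1: 3–4 at x≈79.8 (left), 6–1 at x≈180.4 (right) → 1 crossing.
Z-8: no edge straddles that height → 0 crossings.
Only Z-1 has an odd count, so the point is inside Z-1.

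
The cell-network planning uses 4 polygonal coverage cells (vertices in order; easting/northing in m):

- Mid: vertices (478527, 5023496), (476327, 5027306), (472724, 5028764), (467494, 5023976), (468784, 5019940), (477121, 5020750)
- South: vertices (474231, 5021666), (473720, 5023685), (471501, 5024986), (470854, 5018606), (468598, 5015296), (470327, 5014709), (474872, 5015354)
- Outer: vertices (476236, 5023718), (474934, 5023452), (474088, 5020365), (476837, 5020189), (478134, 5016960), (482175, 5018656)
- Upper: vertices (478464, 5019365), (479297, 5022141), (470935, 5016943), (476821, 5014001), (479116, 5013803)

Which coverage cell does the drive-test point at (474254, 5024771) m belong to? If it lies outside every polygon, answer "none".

Mid

Cast a ray rightward from (474254, 5024771). For each polygon, the edges (by vertex number in listed order) whose endpoints lie on opposite sides of northing = 5024771, where each meets that height, and whether that is right or left of the point:
Mid: 1–2 at easting≈477790.8 (right), 3–4 at easting≈468362.4 (left) → 1 crossing.
South: 2–3 at easting≈471867.7 (left), 3–4 at easting≈471479.2 (left) → 0 crossings.
Outer: no edge straddles that height → 0 crossings.
Upper: no edge straddles that height → 0 crossings.
Only Mid has an odd count, so the point is inside Mid.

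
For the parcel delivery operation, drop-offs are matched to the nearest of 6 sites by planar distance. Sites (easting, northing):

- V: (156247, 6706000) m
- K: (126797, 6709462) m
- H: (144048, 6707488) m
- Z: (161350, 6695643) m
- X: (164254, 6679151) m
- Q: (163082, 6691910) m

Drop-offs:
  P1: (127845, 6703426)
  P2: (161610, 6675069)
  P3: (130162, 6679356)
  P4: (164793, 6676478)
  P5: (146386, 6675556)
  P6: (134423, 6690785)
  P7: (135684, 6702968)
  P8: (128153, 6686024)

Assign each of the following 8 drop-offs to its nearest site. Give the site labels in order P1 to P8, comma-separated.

K, X, K, X, X, H, H, K

P1 → K (d²=37531600.00)
P2 → X (d²=23653460.00)
P3 → K (d²=917694461.00)
P4 → X (d²=7435450.00)
P5 → X (d²=332189449.00)
P6 → H (d²=371630834.00)
P7 → H (d²=90386896.00)
P8 → K (d²=551178580.00)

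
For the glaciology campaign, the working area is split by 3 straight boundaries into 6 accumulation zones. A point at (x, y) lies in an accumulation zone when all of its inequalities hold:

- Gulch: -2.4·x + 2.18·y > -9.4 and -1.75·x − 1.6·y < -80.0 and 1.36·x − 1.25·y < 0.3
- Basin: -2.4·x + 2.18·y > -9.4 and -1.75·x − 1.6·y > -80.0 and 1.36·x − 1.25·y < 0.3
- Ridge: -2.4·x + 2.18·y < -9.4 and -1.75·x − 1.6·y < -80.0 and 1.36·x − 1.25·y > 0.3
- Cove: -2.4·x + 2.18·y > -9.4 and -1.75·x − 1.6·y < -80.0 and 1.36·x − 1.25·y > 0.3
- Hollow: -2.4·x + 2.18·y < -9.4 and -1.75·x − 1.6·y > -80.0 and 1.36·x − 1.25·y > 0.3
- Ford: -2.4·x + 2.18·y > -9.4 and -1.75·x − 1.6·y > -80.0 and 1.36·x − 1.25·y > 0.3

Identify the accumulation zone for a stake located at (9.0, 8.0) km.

Ford

-2.4·9.0 + 2.18·8.0 = -4.160, which is > -9.4
-1.75·9.0 − 1.6·8.0 = -28.550, which is > -80.0
1.36·9.0 − 1.25·8.0 = 2.240, which is > 0.3
This sign pattern matches Ford.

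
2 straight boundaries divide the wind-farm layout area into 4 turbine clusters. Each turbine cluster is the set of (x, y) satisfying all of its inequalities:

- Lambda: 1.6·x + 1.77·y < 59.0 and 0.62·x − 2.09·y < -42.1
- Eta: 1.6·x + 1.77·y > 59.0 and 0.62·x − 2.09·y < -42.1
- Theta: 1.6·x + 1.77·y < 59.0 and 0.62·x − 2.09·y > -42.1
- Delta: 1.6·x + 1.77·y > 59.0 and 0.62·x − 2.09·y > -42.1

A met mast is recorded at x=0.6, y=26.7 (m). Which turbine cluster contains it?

1.6·0.6 + 1.77·26.7 = 48.219, which is < 59.0
0.62·0.6 − 2.09·26.7 = -55.431, which is < -42.1
This sign pattern matches Lambda.

Lambda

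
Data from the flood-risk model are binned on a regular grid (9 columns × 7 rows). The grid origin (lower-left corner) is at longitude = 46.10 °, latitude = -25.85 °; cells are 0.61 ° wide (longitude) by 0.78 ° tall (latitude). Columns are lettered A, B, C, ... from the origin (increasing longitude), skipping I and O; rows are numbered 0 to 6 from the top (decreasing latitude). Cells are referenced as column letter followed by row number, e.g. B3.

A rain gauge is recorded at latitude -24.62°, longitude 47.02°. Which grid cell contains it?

B5

Column index: ⌊(47.02 − 46.10) / 0.61⌋ = ⌊1.508⌋ = 1 → column B
Row offset from origin: ⌊(-24.62 − -25.85) / 0.78⌋ = ⌊1.577⌋ = 1 → row 5 (counted from top)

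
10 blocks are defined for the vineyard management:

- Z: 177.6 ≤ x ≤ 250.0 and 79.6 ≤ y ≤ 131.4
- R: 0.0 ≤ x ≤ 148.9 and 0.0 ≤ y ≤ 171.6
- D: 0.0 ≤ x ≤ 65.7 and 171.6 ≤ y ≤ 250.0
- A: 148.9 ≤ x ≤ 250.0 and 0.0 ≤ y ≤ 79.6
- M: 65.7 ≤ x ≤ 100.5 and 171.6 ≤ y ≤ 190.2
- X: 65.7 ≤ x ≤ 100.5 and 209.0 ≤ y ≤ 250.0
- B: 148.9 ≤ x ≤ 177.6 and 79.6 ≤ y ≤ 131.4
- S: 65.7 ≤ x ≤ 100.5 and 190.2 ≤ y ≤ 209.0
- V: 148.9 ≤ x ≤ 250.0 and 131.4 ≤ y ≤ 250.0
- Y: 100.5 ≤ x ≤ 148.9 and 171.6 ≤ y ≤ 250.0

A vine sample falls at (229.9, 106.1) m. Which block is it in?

The point has x = 229.9 and y = 106.1.
Only Z satisfies 177.6 ≤ x ≤ 250.0 and 79.6 ≤ y ≤ 131.4.

Z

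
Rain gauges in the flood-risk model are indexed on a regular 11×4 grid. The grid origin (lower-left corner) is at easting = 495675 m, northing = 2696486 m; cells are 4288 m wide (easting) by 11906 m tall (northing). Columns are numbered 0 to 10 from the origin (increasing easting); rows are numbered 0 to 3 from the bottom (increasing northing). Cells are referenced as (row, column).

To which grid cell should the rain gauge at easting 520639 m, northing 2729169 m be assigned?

Column index: ⌊(520639 − 495675) / 4288⌋ = ⌊5.822⌋ = 5
Row offset from origin: ⌊(2729169 − 2696486) / 11906⌋ = ⌊2.745⌋ = 2 → row 2

(2, 5)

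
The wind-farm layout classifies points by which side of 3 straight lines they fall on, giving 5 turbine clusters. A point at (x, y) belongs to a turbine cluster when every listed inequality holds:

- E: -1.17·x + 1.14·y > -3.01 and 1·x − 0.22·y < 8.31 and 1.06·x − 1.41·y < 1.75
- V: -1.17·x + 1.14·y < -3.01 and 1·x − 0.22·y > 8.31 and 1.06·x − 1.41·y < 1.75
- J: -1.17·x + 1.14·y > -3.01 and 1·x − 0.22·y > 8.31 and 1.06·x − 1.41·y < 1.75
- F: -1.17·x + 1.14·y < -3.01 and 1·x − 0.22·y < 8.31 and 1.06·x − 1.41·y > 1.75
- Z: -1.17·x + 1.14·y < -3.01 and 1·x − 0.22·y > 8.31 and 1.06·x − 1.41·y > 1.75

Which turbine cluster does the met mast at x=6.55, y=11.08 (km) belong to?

E

-1.17·6.55 + 1.14·11.08 = 4.968, which is > -3.01
1·6.55 − 0.22·11.08 = 4.112, which is < 8.31
1.06·6.55 − 1.41·11.08 = -8.680, which is < 1.75
This sign pattern matches E.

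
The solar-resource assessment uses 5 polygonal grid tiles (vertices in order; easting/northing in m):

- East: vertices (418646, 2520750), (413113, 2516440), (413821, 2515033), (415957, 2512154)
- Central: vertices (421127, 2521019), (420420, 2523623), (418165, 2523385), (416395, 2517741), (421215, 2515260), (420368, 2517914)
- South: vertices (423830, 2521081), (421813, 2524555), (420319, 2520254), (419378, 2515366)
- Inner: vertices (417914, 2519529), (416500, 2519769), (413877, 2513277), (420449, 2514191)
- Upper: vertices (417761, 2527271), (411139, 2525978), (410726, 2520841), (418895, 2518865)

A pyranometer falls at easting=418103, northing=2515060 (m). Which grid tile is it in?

Cast a ray rightward from (418103, 2515060). For each polygon, the edges (by vertex number in listed order) whose endpoints lie on opposite sides of northing = 2515060, where each meets that height, and whether that is right or left of the point:
East: 2–3 at easting≈413807.4 (left), 4–1 at easting≈416866.1 (left) → 0 crossings.
Central: no edge straddles that height → 0 crossings.
South: no edge straddles that height → 0 crossings.
Inner: 2–3 at easting≈414597.4 (left), 4–1 at easting≈420036.3 (right) → 1 crossing.
Upper: no edge straddles that height → 0 crossings.
Only Inner has an odd count, so the point is inside Inner.

Inner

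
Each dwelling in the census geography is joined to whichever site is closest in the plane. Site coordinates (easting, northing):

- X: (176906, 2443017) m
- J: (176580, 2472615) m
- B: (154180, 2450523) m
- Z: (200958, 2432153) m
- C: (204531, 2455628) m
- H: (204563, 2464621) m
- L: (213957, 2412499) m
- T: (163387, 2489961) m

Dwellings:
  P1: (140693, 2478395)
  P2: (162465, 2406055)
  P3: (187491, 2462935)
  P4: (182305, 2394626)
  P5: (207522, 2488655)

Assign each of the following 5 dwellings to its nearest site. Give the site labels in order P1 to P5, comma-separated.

T, X, J, L, H

P1 → T (d²=648789992.00)
P2 → X (d²=1574731925.00)
P3 → J (d²=212752321.00)
P4 → L (d²=1321293233.00)
P5 → H (d²=586388837.00)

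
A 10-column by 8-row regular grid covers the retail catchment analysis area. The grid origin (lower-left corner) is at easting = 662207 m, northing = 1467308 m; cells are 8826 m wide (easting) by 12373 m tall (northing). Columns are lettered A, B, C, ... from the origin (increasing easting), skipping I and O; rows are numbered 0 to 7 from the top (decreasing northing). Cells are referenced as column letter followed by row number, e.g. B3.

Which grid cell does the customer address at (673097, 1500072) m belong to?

B5

Column index: ⌊(673097 − 662207) / 8826⌋ = ⌊1.234⌋ = 1 → column B
Row offset from origin: ⌊(1500072 − 1467308) / 12373⌋ = ⌊2.648⌋ = 2 → row 5 (counted from top)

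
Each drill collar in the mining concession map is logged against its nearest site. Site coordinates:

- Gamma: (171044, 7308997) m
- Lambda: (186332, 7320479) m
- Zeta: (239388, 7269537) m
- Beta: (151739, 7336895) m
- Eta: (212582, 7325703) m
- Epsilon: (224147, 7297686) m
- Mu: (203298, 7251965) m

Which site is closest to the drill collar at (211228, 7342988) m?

Squared distances to each site:
Gamma: 2770141937.000; Lambda: 1126465897.000; Zeta: 6188035001.000; Beta: 3576065770.000; Eta: 300604541.000; Epsilon: 2219171765.000; Mu: 8348071429.000.
Minimum at Eta.

Eta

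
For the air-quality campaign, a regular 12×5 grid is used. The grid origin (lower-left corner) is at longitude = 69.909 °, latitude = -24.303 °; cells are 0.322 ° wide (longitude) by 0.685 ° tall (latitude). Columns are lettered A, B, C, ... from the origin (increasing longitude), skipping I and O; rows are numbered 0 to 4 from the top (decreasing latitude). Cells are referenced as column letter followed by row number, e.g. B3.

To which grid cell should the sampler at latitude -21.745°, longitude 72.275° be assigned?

H1

Column index: ⌊(72.275 − 69.909) / 0.322⌋ = ⌊7.348⌋ = 7 → column H
Row offset from origin: ⌊(-21.745 − -24.303) / 0.685⌋ = ⌊3.734⌋ = 3 → row 1 (counted from top)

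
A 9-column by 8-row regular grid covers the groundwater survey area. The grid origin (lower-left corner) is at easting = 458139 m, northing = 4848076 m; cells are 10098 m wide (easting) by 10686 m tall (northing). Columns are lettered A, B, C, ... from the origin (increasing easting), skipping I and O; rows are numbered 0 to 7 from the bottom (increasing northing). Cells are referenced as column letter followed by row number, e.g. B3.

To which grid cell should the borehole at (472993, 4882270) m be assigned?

B3

Column index: ⌊(472993 − 458139) / 10098⌋ = ⌊1.471⌋ = 1 → column B
Row offset from origin: ⌊(4882270 − 4848076) / 10686⌋ = ⌊3.200⌋ = 3 → row 3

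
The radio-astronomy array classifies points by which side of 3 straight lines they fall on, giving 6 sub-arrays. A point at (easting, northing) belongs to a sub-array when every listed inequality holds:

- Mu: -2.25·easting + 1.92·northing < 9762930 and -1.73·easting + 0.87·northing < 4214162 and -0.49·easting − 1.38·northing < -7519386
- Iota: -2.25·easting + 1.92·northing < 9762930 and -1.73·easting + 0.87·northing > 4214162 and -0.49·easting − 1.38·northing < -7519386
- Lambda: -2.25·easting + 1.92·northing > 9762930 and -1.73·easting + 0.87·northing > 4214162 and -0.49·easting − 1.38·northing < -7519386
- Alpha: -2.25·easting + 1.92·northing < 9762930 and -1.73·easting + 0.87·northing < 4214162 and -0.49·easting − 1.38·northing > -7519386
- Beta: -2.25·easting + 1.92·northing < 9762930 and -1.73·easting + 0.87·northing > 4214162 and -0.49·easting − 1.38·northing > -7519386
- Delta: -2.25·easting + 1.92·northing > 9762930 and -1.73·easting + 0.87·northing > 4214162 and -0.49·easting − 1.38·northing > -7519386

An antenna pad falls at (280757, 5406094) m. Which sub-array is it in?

Iota

-2.25·280757 + 1.92·5406094 = 9747997.230, which is < 9762930
-1.73·280757 + 0.87·5406094 = 4217592.170, which is > 4214162
-0.49·280757 − 1.38·5406094 = -7597980.650, which is < -7519386
This sign pattern matches Iota.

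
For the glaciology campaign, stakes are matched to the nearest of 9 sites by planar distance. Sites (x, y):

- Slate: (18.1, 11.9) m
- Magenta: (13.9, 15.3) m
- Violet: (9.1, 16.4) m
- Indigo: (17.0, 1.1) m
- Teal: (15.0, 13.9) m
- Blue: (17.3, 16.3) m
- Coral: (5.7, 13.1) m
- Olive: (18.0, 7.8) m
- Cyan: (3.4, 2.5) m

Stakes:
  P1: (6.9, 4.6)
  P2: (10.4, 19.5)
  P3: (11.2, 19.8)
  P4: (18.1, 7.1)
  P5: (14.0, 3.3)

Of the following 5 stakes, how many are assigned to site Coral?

P1 → Cyan
P2 → Violet
P3 → Violet
P4 → Olive
P5 → Indigo
0 of the 5 go to Coral.

0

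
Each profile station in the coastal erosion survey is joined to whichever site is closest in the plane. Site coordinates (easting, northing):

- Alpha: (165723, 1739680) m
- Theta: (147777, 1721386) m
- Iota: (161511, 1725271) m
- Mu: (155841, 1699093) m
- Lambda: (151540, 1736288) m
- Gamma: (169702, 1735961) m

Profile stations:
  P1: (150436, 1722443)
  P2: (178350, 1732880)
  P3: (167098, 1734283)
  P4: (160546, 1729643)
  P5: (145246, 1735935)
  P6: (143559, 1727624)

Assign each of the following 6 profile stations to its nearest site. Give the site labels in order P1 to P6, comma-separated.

P1 → Theta (d²=8187530.00)
P2 → Gamma (d²=84280465.00)
P3 → Gamma (d²=9596500.00)
P4 → Iota (d²=20045609.00)
P5 → Lambda (d²=39739045.00)
P6 → Theta (d²=56704168.00)

Theta, Gamma, Gamma, Iota, Lambda, Theta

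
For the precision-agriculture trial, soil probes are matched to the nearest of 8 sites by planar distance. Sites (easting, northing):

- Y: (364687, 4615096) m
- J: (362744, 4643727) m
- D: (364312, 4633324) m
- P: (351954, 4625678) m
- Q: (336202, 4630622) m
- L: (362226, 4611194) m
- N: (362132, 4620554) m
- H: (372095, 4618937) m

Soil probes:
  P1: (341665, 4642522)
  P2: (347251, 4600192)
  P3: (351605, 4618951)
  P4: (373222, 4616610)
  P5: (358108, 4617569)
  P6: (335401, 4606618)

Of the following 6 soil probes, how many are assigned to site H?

1

P1 → Q
P2 → L
P3 → P
P4 → H
P5 → N
P6 → Q
1 of the 6 goes to H.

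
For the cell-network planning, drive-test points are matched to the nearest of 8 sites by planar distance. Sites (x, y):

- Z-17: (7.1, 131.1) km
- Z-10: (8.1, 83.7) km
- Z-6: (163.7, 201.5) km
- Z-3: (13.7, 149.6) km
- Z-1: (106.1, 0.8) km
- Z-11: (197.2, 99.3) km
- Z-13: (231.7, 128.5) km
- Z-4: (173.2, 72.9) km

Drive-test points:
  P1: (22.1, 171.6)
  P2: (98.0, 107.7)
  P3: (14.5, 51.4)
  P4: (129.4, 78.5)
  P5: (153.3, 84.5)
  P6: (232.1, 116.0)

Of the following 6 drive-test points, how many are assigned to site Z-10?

1

P1 → Z-3
P2 → Z-4
P3 → Z-10
P4 → Z-4
P5 → Z-4
P6 → Z-13
1 of the 6 goes to Z-10.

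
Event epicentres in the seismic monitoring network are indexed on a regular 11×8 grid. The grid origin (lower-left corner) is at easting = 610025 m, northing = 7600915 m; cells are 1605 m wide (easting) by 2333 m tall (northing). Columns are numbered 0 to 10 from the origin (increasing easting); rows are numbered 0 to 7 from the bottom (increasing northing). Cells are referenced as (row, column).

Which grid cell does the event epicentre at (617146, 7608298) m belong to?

(3, 4)

Column index: ⌊(617146 − 610025) / 1605⌋ = ⌊4.437⌋ = 4
Row offset from origin: ⌊(7608298 − 7600915) / 2333⌋ = ⌊3.165⌋ = 3 → row 3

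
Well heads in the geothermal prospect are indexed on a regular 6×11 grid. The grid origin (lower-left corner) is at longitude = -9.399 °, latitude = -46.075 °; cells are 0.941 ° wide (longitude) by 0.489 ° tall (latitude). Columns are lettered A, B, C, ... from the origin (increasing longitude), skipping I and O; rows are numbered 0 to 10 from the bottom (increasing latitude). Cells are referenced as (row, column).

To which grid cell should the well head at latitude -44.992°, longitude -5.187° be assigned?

(2, E)

Column index: ⌊(-5.187 − -9.399) / 0.941⌋ = ⌊4.476⌋ = 4 → column E
Row offset from origin: ⌊(-44.992 − -46.075) / 0.489⌋ = ⌊2.215⌋ = 2 → row 2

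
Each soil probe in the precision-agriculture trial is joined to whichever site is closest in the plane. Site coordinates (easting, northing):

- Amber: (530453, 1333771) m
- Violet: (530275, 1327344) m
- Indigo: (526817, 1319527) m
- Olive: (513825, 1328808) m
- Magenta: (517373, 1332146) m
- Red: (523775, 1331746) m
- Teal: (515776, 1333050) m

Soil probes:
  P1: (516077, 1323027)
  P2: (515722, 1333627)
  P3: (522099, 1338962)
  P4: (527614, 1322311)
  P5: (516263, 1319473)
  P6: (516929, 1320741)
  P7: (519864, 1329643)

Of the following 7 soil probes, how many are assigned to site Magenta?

P1 → Olive
P2 → Teal
P3 → Red
P4 → Indigo
P5 → Olive
P6 → Olive
P7 → Magenta
1 of the 7 goes to Magenta.

1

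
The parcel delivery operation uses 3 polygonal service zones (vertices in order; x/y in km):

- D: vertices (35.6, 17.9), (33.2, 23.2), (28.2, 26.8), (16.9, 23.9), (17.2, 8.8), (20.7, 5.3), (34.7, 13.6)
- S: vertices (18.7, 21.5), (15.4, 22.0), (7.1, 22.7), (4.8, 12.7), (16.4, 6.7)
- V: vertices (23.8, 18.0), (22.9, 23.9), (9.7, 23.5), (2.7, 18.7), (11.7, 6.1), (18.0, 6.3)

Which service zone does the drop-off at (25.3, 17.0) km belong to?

D

Cast a ray rightward from (25.3, 17.0). For each polygon, the edges (by vertex number in listed order) whose endpoints lie on opposite sides of y = 17.0, where each meets that height, and whether that is right or left of the point:
D: 4–5 at x≈17.04 (left), 7–1 at x≈35.41 (right) → 1 crossing.
S: 3–4 at x≈5.79 (left), 5–1 at x≈18.00 (left) → 0 crossings.
V: 4–5 at x≈3.91 (left), 6–1 at x≈23.30 (left) → 0 crossings.
Only D has an odd count, so the point is inside D.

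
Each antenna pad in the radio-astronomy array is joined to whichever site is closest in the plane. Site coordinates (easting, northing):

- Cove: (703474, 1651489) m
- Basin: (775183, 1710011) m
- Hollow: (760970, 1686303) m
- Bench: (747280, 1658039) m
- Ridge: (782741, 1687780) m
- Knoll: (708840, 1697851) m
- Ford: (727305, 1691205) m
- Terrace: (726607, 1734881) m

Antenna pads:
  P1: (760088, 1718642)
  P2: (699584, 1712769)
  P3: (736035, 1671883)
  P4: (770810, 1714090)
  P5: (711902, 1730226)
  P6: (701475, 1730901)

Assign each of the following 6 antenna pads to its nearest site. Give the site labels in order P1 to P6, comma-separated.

P1 → Basin (d²=302353186.00)
P2 → Knoll (d²=308220260.00)
P3 → Bench (d²=318106361.00)
P4 → Basin (d²=35761370.00)
P5 → Terrace (d²=237906050.00)
P6 → Terrace (d²=647457824.00)

Basin, Knoll, Bench, Basin, Terrace, Terrace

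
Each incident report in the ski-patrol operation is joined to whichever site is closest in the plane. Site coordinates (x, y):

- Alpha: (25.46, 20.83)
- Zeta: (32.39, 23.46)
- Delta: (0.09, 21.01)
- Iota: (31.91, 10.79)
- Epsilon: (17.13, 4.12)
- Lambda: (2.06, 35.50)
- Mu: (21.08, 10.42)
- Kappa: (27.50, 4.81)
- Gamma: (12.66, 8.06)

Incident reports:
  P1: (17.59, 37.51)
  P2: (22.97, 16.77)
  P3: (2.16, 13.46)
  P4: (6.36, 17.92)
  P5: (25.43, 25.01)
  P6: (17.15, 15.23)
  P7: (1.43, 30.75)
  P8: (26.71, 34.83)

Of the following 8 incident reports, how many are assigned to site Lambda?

P1 → Lambda
P2 → Alpha
P3 → Delta
P4 → Delta
P5 → Alpha
P6 → Mu
P7 → Lambda
P8 → Zeta
2 of the 8 go to Lambda.

2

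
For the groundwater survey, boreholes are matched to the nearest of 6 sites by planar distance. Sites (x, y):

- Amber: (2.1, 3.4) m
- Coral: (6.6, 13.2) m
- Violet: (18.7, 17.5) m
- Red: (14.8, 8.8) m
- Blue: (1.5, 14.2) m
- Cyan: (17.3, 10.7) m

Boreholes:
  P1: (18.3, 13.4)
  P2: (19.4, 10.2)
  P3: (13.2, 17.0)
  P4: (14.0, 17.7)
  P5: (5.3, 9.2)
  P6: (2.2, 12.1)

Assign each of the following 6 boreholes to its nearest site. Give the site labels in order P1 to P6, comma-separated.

P1 → Cyan (d²=8.29)
P2 → Cyan (d²=4.66)
P3 → Violet (d²=30.50)
P4 → Violet (d²=22.13)
P5 → Coral (d²=17.69)
P6 → Blue (d²=4.90)

Cyan, Cyan, Violet, Violet, Coral, Blue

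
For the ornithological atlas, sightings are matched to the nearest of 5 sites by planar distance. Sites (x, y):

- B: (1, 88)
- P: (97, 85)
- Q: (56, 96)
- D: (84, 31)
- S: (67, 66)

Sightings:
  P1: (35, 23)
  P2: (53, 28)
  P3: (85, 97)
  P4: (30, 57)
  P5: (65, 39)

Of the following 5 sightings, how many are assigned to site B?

0

P1 → D
P2 → D
P3 → P
P4 → S
P5 → D
0 of the 5 go to B.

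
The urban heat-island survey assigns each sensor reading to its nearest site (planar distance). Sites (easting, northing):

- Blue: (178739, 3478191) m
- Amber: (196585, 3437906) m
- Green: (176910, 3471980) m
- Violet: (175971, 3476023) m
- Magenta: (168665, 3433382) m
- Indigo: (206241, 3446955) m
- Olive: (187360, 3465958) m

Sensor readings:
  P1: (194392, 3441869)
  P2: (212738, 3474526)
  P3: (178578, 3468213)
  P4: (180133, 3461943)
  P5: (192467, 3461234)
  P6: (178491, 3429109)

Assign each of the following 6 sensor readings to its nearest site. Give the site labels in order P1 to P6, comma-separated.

Amber, Olive, Green, Olive, Olive, Magenta

P1 → Amber (d²=20514618.00)
P2 → Olive (d²=717453508.00)
P3 → Green (d²=16972513.00)
P4 → Olive (d²=68349754.00)
P5 → Olive (d²=48397625.00)
P6 → Magenta (d²=114808805.00)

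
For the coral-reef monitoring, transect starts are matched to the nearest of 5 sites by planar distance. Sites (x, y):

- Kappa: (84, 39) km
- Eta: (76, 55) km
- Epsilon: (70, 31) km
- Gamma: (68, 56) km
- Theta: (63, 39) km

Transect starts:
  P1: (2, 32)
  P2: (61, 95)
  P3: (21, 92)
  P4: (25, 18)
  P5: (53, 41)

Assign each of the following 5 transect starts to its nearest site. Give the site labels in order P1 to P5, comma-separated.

P1 → Theta (d²=3770.00)
P2 → Gamma (d²=1570.00)
P3 → Gamma (d²=3505.00)
P4 → Theta (d²=1885.00)
P5 → Theta (d²=104.00)

Theta, Gamma, Gamma, Theta, Theta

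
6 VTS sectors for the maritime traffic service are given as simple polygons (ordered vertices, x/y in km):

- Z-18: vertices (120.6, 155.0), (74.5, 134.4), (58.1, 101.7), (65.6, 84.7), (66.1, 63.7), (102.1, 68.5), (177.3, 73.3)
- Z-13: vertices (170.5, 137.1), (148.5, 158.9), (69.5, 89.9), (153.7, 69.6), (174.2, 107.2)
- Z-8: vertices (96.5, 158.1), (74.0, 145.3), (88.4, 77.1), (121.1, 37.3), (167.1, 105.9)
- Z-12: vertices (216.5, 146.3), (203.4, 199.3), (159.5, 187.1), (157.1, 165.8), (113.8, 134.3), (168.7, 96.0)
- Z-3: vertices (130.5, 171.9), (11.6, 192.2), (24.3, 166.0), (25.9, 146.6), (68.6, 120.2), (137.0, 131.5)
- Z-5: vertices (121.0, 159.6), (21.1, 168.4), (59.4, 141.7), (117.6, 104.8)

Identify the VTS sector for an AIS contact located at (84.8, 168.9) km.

Cast a ray rightward from (84.8, 168.9). For each polygon, the edges (by vertex number in listed order) whose endpoints lie on opposite sides of y = 168.9, where each meets that height, and whether that is right or left of the point:
Z-18: no edge straddles that height → 0 crossings.
Z-13: no edge straddles that height → 0 crossings.
Z-8: no edge straddles that height → 0 crossings.
Z-12: 1–2 at x≈210.91 (right), 3–4 at x≈157.45 (right) → 2 crossings.
Z-3: 2–3 at x≈22.89 (left), 6–1 at x≈130.98 (right) → 1 crossing.
Z-5: no edge straddles that height → 0 crossings.
Only Z-3 has an odd count, so the point is inside Z-3.

Z-3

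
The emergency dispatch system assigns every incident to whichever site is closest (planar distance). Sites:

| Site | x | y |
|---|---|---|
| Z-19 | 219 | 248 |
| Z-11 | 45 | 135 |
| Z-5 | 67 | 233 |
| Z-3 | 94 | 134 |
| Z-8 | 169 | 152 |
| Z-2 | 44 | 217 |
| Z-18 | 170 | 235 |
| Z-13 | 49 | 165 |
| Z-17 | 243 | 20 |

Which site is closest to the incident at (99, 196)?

Z-5

Squared distances to each site:
Z-19: 17104.000; Z-11: 6637.000; Z-5: 2393.000; Z-3: 3869.000; Z-8: 6836.000; Z-2: 3466.000; Z-18: 6562.000; Z-13: 3461.000; Z-17: 51712.000.
Minimum at Z-5.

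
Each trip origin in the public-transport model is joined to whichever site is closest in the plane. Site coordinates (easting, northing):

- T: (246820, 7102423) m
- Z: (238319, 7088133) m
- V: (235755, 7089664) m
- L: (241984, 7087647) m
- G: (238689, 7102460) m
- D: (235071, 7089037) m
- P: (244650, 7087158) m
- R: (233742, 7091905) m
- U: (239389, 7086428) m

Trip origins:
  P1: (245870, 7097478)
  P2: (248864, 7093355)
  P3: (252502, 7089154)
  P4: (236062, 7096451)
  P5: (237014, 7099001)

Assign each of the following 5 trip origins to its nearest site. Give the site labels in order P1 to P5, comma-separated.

T, P, P, R, G

P1 → T (d²=25355525.00)
P2 → P (d²=56160605.00)
P3 → P (d²=65637920.00)
P4 → R (d²=26048516.00)
P5 → G (d²=14770306.00)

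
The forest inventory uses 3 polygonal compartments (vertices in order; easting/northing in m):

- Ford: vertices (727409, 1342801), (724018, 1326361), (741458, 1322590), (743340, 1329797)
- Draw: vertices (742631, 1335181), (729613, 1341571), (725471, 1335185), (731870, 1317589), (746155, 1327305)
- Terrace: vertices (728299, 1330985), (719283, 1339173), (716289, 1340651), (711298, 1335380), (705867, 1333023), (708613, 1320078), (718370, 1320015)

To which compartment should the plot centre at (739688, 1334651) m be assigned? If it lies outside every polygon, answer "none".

Cast a ray rightward from (739688, 1334651). For each polygon, the edges (by vertex number in listed order) whose endpoints lie on opposite sides of northing = 1334651, where each meets that height, and whether that is right or left of the point:
Ford: 1–2 at easting≈725727.9 (left), 4–1 at easting≈737393.4 (left) → 0 crossings.
Draw: 3–4 at easting≈725665.2 (left), 5–1 at easting≈742868.1 (right) → 1 crossing.
Terrace: 1–2 at easting≈724262.3 (left), 4–5 at easting≈709618.2 (left) → 0 crossings.
Only Draw has an odd count, so the point is inside Draw.

Draw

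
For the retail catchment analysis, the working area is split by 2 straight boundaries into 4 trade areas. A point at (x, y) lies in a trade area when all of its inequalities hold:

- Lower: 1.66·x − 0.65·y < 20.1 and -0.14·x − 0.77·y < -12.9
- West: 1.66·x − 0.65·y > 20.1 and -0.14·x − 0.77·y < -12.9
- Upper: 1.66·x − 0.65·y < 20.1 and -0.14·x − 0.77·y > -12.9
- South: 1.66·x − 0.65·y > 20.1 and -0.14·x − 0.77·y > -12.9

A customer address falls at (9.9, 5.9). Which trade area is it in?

Upper

1.66·9.9 − 0.65·5.9 = 12.599, which is < 20.1
-0.14·9.9 − 0.77·5.9 = -5.929, which is > -12.9
This sign pattern matches Upper.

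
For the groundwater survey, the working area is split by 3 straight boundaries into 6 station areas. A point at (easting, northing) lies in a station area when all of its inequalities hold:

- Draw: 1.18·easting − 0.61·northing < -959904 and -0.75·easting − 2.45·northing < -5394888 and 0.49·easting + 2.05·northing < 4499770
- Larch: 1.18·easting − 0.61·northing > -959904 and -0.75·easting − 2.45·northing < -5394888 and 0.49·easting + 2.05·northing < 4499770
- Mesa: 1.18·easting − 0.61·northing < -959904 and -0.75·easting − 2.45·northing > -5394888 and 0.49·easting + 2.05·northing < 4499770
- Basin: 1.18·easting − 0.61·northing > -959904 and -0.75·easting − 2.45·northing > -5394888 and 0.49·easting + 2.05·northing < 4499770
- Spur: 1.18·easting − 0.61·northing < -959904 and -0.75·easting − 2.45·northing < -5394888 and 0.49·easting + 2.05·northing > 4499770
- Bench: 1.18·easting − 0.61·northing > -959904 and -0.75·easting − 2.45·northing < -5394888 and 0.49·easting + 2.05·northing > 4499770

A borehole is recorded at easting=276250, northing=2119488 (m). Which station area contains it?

1.18·276250 − 0.61·2119488 = -966912.680, which is < -959904
-0.75·276250 − 2.45·2119488 = -5399933.100, which is < -5394888
0.49·276250 + 2.05·2119488 = 4480312.900, which is < 4499770
This sign pattern matches Draw.

Draw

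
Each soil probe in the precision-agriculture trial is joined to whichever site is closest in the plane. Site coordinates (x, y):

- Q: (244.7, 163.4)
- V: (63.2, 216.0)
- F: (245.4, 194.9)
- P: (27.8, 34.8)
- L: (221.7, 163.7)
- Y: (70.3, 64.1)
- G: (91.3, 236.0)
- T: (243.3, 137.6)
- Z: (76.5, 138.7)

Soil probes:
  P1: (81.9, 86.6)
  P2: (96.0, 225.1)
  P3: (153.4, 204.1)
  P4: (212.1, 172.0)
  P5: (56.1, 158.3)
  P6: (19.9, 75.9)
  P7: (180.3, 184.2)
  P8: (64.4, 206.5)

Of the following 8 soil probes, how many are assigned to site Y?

1

P1 → Y
P2 → G
P3 → G
P4 → L
P5 → Z
P6 → P
P7 → L
P8 → V
1 of the 8 goes to Y.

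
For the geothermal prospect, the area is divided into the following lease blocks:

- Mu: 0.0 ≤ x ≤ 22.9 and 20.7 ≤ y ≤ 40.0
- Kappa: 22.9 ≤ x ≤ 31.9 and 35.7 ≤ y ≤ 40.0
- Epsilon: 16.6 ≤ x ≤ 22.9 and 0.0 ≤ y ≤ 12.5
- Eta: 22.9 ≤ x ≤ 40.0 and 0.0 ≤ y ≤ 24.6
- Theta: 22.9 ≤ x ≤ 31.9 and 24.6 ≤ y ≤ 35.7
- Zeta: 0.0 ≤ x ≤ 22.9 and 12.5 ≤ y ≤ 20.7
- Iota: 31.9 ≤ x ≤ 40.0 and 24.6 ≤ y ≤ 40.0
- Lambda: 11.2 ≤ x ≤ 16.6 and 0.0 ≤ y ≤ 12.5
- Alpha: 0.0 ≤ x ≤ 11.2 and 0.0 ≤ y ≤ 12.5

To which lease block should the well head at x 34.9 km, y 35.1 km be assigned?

The point has x = 34.9 and y = 35.1.
Only Iota satisfies 31.9 ≤ x ≤ 40.0 and 24.6 ≤ y ≤ 40.0.

Iota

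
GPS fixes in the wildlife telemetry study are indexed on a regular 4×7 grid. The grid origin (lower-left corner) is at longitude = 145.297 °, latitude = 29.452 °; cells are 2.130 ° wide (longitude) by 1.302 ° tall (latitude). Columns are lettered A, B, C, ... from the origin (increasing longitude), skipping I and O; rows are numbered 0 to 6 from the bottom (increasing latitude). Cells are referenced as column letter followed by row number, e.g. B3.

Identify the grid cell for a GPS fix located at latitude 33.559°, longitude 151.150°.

C3

Column index: ⌊(151.150 − 145.297) / 2.130⌋ = ⌊2.748⌋ = 2 → column C
Row offset from origin: ⌊(33.559 − 29.452) / 1.302⌋ = ⌊3.154⌋ = 3 → row 3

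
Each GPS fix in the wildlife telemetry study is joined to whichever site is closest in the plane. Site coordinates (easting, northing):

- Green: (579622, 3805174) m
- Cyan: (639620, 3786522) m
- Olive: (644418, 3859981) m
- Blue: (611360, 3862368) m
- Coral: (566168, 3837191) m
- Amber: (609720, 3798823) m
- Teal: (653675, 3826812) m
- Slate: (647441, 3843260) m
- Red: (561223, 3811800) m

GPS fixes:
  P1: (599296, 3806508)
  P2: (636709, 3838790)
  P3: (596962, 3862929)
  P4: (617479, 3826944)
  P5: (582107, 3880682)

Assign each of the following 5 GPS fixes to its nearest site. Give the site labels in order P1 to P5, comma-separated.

Amber, Slate, Blue, Amber, Blue

P1 → Amber (d²=167719001.00)
P2 → Slate (d²=135156724.00)
P3 → Blue (d²=207617125.00)
P4 → Amber (d²=850992722.00)
P5 → Blue (d²=1191140605.00)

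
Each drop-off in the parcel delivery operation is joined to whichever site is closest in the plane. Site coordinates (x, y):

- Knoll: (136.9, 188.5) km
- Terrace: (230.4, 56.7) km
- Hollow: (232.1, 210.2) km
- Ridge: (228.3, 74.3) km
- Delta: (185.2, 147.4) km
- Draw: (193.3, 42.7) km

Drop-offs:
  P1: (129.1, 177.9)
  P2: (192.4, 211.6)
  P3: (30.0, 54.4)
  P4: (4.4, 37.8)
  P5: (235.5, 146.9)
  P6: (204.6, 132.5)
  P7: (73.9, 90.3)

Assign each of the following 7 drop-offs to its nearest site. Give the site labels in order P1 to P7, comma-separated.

P1 → Knoll (d²=173.20)
P2 → Hollow (d²=1578.05)
P3 → Draw (d²=26803.78)
P4 → Draw (d²=35707.22)
P5 → Delta (d²=2530.34)
P6 → Delta (d²=598.37)
P7 → Knoll (d²=13612.24)

Knoll, Hollow, Draw, Draw, Delta, Delta, Knoll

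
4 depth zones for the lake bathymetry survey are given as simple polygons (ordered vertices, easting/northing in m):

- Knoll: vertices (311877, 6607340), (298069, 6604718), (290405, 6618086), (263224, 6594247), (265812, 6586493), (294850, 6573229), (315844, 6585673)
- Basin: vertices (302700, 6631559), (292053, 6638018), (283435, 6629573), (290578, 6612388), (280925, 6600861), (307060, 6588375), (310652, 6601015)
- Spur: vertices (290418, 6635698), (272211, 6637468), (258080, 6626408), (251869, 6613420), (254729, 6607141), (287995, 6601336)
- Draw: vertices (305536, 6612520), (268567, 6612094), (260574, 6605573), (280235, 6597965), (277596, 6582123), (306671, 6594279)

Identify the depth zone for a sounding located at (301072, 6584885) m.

Cast a ray rightward from (301072, 6584885). For each polygon, the edges (by vertex number in listed order) whose endpoints lie on opposite sides of northing = 6584885, where each meets that height, and whether that is right or left of the point:
Knoll: 5–6 at easting≈269332.3 (left), 6–7 at easting≈314514.6 (right) → 1 crossing.
Basin: no edge straddles that height → 0 crossings.
Spur: no edge straddles that height → 0 crossings.
Draw: 4–5 at easting≈278056.1 (left), 5–6 at easting≈284202.2 (left) → 0 crossings.
Only Knoll has an odd count, so the point is inside Knoll.

Knoll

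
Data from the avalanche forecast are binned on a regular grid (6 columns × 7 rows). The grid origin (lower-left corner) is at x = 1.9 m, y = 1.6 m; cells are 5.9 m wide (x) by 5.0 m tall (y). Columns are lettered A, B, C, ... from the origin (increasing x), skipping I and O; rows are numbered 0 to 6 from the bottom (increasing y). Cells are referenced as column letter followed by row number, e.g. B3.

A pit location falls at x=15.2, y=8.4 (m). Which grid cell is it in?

Column index: ⌊(15.2 − 1.9) / 5.9⌋ = ⌊2.254⌋ = 2 → column C
Row offset from origin: ⌊(8.4 − 1.6) / 5.0⌋ = ⌊1.360⌋ = 1 → row 1

C1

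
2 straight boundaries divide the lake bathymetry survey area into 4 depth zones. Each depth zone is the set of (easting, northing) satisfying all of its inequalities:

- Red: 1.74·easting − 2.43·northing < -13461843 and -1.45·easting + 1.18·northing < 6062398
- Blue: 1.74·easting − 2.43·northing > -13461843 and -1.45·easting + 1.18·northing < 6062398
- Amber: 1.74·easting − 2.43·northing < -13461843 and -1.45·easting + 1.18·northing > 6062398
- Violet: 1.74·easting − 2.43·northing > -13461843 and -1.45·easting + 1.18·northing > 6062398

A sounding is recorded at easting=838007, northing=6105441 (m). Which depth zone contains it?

1.74·838007 − 2.43·6105441 = -13378089.450, which is > -13461843
-1.45·838007 + 1.18·6105441 = 5989310.230, which is < 6062398
This sign pattern matches Blue.

Blue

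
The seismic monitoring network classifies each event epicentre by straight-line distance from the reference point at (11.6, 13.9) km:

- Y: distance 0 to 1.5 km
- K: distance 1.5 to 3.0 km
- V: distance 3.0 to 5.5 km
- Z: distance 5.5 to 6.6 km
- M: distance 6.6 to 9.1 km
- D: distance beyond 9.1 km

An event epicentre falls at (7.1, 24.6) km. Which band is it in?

D

Distance = √((7.1−11.6)² + (24.6−13.9)²) = √(20.250 + 114.490) = 11.608 km.
9.1 ≤ 11.608 < ∞ → D.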